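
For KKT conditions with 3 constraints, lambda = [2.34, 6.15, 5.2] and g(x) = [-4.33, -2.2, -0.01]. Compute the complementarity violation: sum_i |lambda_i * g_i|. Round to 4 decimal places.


KKT complementary slackness check:
lambda_1 * g_1 = 2.34 * -4.33 = -10.1322
lambda_2 * g_2 = 6.15 * -2.2 = -13.53
lambda_3 * g_3 = 5.2 * -0.01 = -0.052
Total violation = 10.1322 + 13.53 + 0.052 = 23.7142


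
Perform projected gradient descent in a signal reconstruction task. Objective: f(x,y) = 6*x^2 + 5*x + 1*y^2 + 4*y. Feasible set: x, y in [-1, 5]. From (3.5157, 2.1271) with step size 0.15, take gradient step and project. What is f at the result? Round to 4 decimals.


Step 1: Compute gradient at (3.5157, 2.1271).
grad_x = 2*6*3.5157 + 5 = 47.1884
grad_y = 2*1*2.1271 + 4 = 8.2542
Step 2: Gradient step.
x_raw = 3.5157 - 0.15*47.1884 = -3.5626
y_raw = 2.1271 - 0.15*8.2542 = 0.889
Step 3: Project onto [-1, 5].
x_proj = clip(-3.5626) = -1.0
y_proj = clip(0.889) = 0.889
Step 4: Evaluate f.
f(-1.0, 0.889) = 5.3461


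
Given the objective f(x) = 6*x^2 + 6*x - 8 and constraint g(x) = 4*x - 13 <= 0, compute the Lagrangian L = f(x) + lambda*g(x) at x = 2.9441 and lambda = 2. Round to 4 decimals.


Step 1: Evaluate f(x).
f(2.9441) = 6*2.9441^2 + 6*2.9441 - 8 = 61.6709
Step 2: Evaluate g(x).
g(2.9441) = 4*2.9441 - 13 = -1.2236
Step 3: Compute Lagrangian.
L = 61.6709 + 2*-1.2236 = 59.2237


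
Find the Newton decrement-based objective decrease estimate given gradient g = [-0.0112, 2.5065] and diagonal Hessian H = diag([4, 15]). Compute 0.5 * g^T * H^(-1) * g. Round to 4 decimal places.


Step 1: H is diagonal, so H^(-1) * g = [-0.0028, 0.1671].
Step 2: g^T H^(-1) g = sum_i g_i^2 / H_ii
  = (-0.0112)^2/4 + (2.5065)^2/15
  = 0.0 + 0.4188 = 0.4189
Step 3: Objective decrease = 0.5 * g^T H^(-1) g = 0.2094


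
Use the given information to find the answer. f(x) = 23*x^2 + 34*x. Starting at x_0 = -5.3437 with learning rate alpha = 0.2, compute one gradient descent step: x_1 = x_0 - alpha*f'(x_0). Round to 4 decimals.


We compute the gradient at x_0 and apply the update.
f'(x) = 46*x + 34
f'(-5.3437) = 46*-5.3437 + 34 = -211.8102
x_1 = -5.3437 - 0.2*-211.8102 = 37.0183


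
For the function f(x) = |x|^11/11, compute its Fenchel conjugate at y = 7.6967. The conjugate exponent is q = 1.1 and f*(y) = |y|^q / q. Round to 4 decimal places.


The conjugate exponent q satisfies 1/p + 1/q = 1.
p = 11, so q = 11/(11 - 1) = 1.1
|y|^q = 7.6967^1.1 = 9.4392
f*(7.6967) = 9.4392 / 1.1 = 8.5811


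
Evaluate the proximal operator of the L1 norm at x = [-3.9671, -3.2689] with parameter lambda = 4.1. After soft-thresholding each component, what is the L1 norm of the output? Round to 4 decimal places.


Soft-thresholding with lambda = 4.1:
prox(-3.9671) = sign(-3.9671)*max(|-3.9671| - 4.1, 0) = 0.0
prox(-3.2689) = sign(-3.2689)*max(|-3.2689| - 4.1, 0) = 0.0
prox(x) = [0.0, 0.0]
||prox(x)||_1 = 0.0 + 0.0 = 0.0


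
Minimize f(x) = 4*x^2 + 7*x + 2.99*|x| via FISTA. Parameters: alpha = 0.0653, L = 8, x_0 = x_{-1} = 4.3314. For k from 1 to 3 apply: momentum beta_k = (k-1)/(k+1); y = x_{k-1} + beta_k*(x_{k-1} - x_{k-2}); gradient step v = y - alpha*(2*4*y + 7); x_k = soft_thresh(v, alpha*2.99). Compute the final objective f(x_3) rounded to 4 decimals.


FISTA on f(x) = 4*x^2 + 7*x + 2.99*|x|
L = 8, alpha = 0.0653
Iteration 1: beta = 0.0, y = 4.3314 + 0.0*(4.3314 - 4.3314) = 4.3314
  grad(y) = 41.6512, v = y - alpha*grad = 1.6116
  prox(v) = soft_thresh(1.6116, 0.1952) = 1.4163
Iteration 2: beta = 0.3333, y = 1.4163 + 0.3333*(1.4163 - 4.3314) = 0.4446
  grad(y) = 10.5571, v = y - alpha*grad = -0.2447
  prox(v) = soft_thresh(-0.2447, 0.1952) = -0.0495
Iteration 3: beta = 0.5, y = -0.0495 + 0.5*(-0.0495 - 1.4163) = -0.7824
  grad(y) = 0.7408, v = y - alpha*grad = -0.8308
  prox(v) = soft_thresh(-0.8308, 0.1952) = -0.6355
f(x_3) = 4*(-0.6355)^2 + 7*(-0.6355) + 2.99*|-0.6355| = -0.9329


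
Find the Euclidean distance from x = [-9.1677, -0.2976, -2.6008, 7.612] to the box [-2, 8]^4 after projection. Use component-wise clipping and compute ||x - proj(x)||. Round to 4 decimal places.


Project each component onto [-2, 8].
clip(-9.1677) = -2.0, clip(-0.2976) = -0.2976, clip(-2.6008) = -2.0, clip(7.612) = 7.612
Projection = [-2.0, -0.2976, -2.0, 7.612]
Squared diffs: [51.3759, 0.0, 0.361, 0.0]
Distance = sqrt(51.7369) = 7.1928


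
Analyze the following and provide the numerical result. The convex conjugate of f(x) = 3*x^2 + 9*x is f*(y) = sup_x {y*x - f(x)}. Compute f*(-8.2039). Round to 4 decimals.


f*(y) = sup_x {y*x - a*x^2 - b*x} = sup_x {(y-b)*x - a*x^2}
FOC: (y - b) - 2a*x = 0 => x* = (y - b)/(2a)
x* = (-8.2039 - 9)/(2*3) = -2.8673
f*(-8.2039) = (y-b)^2/(4a) = (-8.2039 - 9)^2/(4*3)
= 295.9742/12 = 24.6645


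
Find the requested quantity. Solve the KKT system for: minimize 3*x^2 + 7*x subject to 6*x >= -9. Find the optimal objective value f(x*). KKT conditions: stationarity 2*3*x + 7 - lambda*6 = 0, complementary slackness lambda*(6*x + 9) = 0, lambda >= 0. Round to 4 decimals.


Step 1: Try lambda = 0 (constraint inactive).
Stationarity: 2*3*x + 7 = 0
x* = -7/(2*3) = -7/6 = -1.1667 (rounded; the exact value -7/6 is used below)
Check constraint: 6*-1.1667 = -7.0002 >= -9 -- satisfied.
Step 2: Compute optimal value.
f(x*) = 3*(-7/6)^2 + 7*(-7/6) = -4.0833


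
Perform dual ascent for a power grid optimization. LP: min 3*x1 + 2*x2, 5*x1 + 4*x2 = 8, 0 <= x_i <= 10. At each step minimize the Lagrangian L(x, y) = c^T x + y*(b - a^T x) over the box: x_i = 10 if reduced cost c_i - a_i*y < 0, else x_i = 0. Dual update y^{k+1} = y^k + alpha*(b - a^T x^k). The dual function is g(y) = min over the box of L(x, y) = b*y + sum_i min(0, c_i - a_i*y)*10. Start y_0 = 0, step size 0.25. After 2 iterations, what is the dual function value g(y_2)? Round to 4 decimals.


Dual ascent for LP: min 3*x1 + 2*x2, 5*x1 + 4*x2 = 8, 0 <= x_i <= 10
Step 1: y^k = 0.0, reduced costs: (3.0, 2.0)
  x^k = (0.0, 0.0), subgradient = b - a^T x = 8.0
  y^{k+1} = 0.0 + 0.25*8.0 = 2.0
Step 2: y^k = 2.0, reduced costs: (-7.0, -6.0)
  x^k = (10.0, 10.0), subgradient = b - a^T x = -82.0
  y^{k+1} = 2.0 + 0.25*-82.0 = -18.5
Dual objective at y_2 = -18.5: reduced costs (95.5, 76.0), box minimizer x = (0.0, 0.0)
g(y_2) = b*y + (c1 - a1*y)*x1 + (c2 - a2*y)*x2 = 8*(-18.5) + 95.5*0.0 + 76.0*0.0 = -148.0 + 0.0 + 0.0 = -148.0


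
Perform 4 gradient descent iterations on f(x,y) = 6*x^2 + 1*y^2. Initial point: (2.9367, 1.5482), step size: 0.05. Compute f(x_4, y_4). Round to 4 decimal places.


Gradient descent on f(x,y) = 6*x^2 + 1*y^2.
Starting point: (2.9367, 1.5482), alpha = 0.05
Step 1: grad_x = 2*6*2.9367 = 35.2404, grad_y = 2*1*1.5482 = 3.0964
  x_1 = 2.9367 - 0.05*35.2404 = 1.1747
  y_1 = 1.5482 - 0.05*3.0964 = 1.3934
Step 2: grad_x = 2*6*1.1747 = 14.0962, grad_y = 2*1*1.3934 = 2.7868
  x_2 = 1.1747 - 0.05*14.0962 = 0.4699
  y_2 = 1.3934 - 0.05*2.7868 = 1.254
Step 3: grad_x = 2*6*0.4699 = 5.6385, grad_y = 2*1*1.254 = 2.5081
  x_3 = 0.4699 - 0.05*5.6385 = 0.1879
  y_3 = 1.254 - 0.05*2.5081 = 1.1286
Step 4: grad_x = 2*6*0.1879 = 2.2554, grad_y = 2*1*1.1286 = 2.2573
  x_4 = 0.1879 - 0.05*2.2554 = 0.0752
  y_4 = 1.1286 - 0.05*2.2573 = 1.0158
f(0.0752, 1.0158) = 6*0.0752^2 + 1*1.0158^2 = 1.0657


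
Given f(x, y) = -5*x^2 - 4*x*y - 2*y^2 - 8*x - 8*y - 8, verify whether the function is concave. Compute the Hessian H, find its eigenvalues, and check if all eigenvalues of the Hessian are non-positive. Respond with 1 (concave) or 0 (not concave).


The Hessian of f(x,y) = -5*x^2 - 4*x*y - 2*y^2 - 8*x - 8*y - 8 is:
H = [[-10, -4], [-4, -4]]
Trace = -10 - 4 = -14
Determinant = -10*-4 - (-4)^2 = 24
Discriminant = (-14)^2 - 4*24 = 100.0
Eigenvalues: lambda_1 = -12.0, lambda_2 = -2.0
The function is concave.

1


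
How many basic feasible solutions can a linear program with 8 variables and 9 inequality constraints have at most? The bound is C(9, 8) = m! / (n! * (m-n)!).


Each vertex corresponds to some choice of n active constraints out of m, so the number of vertices is at most C(m, n) = m! / (n!(m-n)!).
m = 9, n = 8
Numerator: 9 * 8 * 7 * 6 * 5 * 4 * 3 * 2
Denominator: 8! = 40320
C(9, 8) = 9


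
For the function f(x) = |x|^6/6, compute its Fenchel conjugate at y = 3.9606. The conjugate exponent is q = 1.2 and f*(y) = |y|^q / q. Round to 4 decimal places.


The conjugate exponent q satisfies 1/p + 1/q = 1.
p = 6, so q = 6/(6 - 1) = 1.2
|y|^q = 3.9606^1.2 = 5.2157
f*(3.9606) = 5.2157 / 1.2 = 4.3464


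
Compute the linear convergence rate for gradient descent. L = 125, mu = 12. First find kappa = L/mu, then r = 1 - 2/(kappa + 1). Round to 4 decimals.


Step 1: Compute the condition number.
kappa = L/mu = 125/12 = 10.4167
Step 2: Compute the convergence rate.
r = 1 - 2/(kappa + 1) = 1 - 2*mu/(L + mu) = (L - mu)/(L + mu) = 113/137 = 0.8248


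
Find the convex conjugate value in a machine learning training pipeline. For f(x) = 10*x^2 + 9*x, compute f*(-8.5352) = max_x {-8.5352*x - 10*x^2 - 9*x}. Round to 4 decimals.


f*(y) = sup_x {y*x - a*x^2 - b*x} = sup_x {(y-b)*x - a*x^2}
FOC: (y - b) - 2a*x = 0 => x* = (y - b)/(2a)
x* = (-8.5352 - 9)/(2*10) = -0.8768
f*(-8.5352) = (y-b)^2/(4a) = (-8.5352 - 9)^2/(4*10)
= 307.4832/40 = 7.6871


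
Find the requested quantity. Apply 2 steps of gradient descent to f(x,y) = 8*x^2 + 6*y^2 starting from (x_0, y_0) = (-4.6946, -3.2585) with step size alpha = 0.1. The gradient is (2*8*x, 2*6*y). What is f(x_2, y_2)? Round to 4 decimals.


Gradient descent on f(x,y) = 8*x^2 + 6*y^2.
Starting point: (-4.6946, -3.2585), alpha = 0.1
Step 1: grad_x = 2*8*-4.6946 = -75.1136, grad_y = 2*6*-3.2585 = -39.102
  x_1 = -4.6946 - 0.1*-75.1136 = 2.8168
  y_1 = -3.2585 - 0.1*-39.102 = 0.6517
Step 2: grad_x = 2*8*2.8168 = 45.0682, grad_y = 2*6*0.6517 = 7.8204
  x_2 = 2.8168 - 0.1*45.0682 = -1.6901
  y_2 = 0.6517 - 0.1*7.8204 = -0.1303
f(-1.6901, -0.1303) = 8*(-1.6901)^2 + 6*(-0.1303)^2 = 22.9522


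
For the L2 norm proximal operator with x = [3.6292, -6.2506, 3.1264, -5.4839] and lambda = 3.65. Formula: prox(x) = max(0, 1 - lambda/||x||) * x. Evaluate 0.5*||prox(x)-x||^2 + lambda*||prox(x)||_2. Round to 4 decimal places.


Step 1: Compute ||x||.
||x|| = 9.5963
Step 2: Compute scaling factor.
scale = max(0, 1 - 3.65/9.5963) = 0.6196
Step 3: prox(x) = [2.2488, -3.8731, 1.9373, -3.3981]
||prox(x)|| = 5.9463
Step 4: Proximal objective.
0.5*||prox-x||^2 = 6.6613
lambda*||prox|| = 21.704
Total = 28.3652


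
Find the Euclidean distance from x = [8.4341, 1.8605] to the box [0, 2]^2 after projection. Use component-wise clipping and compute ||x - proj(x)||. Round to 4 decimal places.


Project each component onto [0, 2].
clip(8.4341) = 2.0, clip(1.8605) = 1.8605
Projection = [2.0, 1.8605]
Squared diffs: [41.3976, 0.0]
Distance = sqrt(41.3976) = 6.4341


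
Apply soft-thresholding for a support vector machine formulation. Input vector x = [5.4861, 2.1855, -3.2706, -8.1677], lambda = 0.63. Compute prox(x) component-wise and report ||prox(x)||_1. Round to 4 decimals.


Soft-thresholding with lambda = 0.63:
prox(5.4861) = sign(5.4861)*max(|5.4861| - 0.63, 0) = 4.8561
prox(2.1855) = sign(2.1855)*max(|2.1855| - 0.63, 0) = 1.5555
prox(-3.2706) = sign(-3.2706)*max(|-3.2706| - 0.63, 0) = -2.6406
prox(-8.1677) = sign(-8.1677)*max(|-8.1677| - 0.63, 0) = -7.5377
prox(x) = [4.8561, 1.5555, -2.6406, -7.5377]
||prox(x)||_1 = 4.8561 + 1.5555 + 2.6406 + 7.5377 = 16.5899


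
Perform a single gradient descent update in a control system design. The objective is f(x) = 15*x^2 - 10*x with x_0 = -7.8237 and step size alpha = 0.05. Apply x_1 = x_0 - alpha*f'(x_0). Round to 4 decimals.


We compute the gradient at x_0 and apply the update.
f'(x) = 30*x - 10
f'(-7.8237) = 30*-7.8237 - 10 = -244.711
x_1 = -7.8237 - 0.05*-244.711 = 4.4119


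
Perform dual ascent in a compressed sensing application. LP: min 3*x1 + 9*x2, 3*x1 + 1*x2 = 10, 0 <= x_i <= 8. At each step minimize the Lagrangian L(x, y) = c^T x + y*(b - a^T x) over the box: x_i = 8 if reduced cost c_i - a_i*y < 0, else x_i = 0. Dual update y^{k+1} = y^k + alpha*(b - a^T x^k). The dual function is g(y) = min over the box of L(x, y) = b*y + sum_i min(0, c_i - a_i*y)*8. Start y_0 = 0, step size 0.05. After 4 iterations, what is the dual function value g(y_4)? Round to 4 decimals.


Dual ascent for LP: min 3*x1 + 9*x2, 3*x1 + 1*x2 = 10, 0 <= x_i <= 8
Step 1: y^k = 0.0, reduced costs: (3.0, 9.0)
  x^k = (0.0, 0.0), subgradient = b - a^T x = 10.0
  y^{k+1} = 0.0 + 0.05*10.0 = 0.5
Step 2: y^k = 0.5, reduced costs: (1.5, 8.5)
  x^k = (0.0, 0.0), subgradient = b - a^T x = 10.0
  y^{k+1} = 0.5 + 0.05*10.0 = 1.0
Step 3: y^k = 1.0, reduced costs: (0.0, 8.0)
  x^k = (0.0, 0.0), subgradient = b - a^T x = 10.0
  y^{k+1} = 1.0 + 0.05*10.0 = 1.5
Step 4: y^k = 1.5, reduced costs: (-1.5, 7.5)
  x^k = (8.0, 0.0), subgradient = b - a^T x = -14.0
  y^{k+1} = 1.5 + 0.05*-14.0 = 0.8
Dual objective at y_4 = 0.8: reduced costs (0.6, 8.2), box minimizer x = (0.0, 0.0)
g(y_4) = b*y + (c1 - a1*y)*x1 + (c2 - a2*y)*x2 = 10*0.8 + 0.6*0.0 + 8.2*0.0 = 8.0 + 0.0 + 0.0 = 8.0


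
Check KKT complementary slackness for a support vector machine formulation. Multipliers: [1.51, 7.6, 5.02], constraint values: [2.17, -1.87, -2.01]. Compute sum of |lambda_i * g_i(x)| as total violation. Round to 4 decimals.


KKT complementary slackness check:
lambda_1 * g_1 = 1.51 * 2.17 = 3.2767
lambda_2 * g_2 = 7.6 * -1.87 = -14.212
lambda_3 * g_3 = 5.02 * -2.01 = -10.0902
Total violation = 3.2767 + 14.212 + 10.0902 = 27.5789


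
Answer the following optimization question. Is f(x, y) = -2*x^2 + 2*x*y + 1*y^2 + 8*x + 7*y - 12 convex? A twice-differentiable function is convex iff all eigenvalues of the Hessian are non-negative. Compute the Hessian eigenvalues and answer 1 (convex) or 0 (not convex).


The Hessian of f(x,y) = -2*x^2 + 2*x*y + 1*y^2 + 8*x + 7*y - 12 is:
H = [[-4, 2], [2, 2]]
Trace = -4 + 2 = -2
Determinant = -4*2 - (2)^2 = -12
Discriminant = (-2)^2 - 4*-12 = 52.0
Eigenvalues: lambda_1 = -4.6056, lambda_2 = 2.6056
The function is not convex.

0


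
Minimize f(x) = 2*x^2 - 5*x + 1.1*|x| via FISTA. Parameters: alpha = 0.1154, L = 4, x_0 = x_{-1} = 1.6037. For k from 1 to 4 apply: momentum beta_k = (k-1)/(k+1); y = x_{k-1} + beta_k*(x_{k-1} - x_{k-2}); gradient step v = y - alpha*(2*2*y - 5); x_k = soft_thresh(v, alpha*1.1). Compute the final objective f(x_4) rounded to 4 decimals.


FISTA on f(x) = 2*x^2 - 5*x + 1.1*|x|
L = 4, alpha = 0.1154
Iteration 1: beta = 0.0, y = 1.6037 + 0.0*(1.6037 - 1.6037) = 1.6037
  grad(y) = 1.4148, v = y - alpha*grad = 1.4404
  prox(v) = soft_thresh(1.4404, 0.1269) = 1.3135
Iteration 2: beta = 0.3333, y = 1.3135 + 0.3333*(1.3135 - 1.6037) = 1.2168
  grad(y) = -0.133, v = y - alpha*grad = 1.2321
  prox(v) = soft_thresh(1.2321, 0.1269) = 1.1052
Iteration 3: beta = 0.5, y = 1.1052 + 0.5*(1.1052 - 1.3135) = 1.001
  grad(y) = -0.996, v = y - alpha*grad = 1.1159
  prox(v) = soft_thresh(1.1159, 0.1269) = 0.989
Iteration 4: beta = 0.6, y = 0.989 + 0.6*(0.989 - 1.1052) = 0.9193
  grad(y) = -1.3228, v = y - alpha*grad = 1.0719
  prox(v) = soft_thresh(1.0719, 0.1269) = 0.945
f(x_4) = 2*0.945^2 - 5*0.945 + 1.1*|0.945| = -1.8995


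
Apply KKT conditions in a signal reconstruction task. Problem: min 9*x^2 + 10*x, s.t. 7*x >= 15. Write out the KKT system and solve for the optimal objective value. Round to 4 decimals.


Step 1: Try lambda = 0 (constraint inactive).
x_unc = -10/(2*9) = -0.5556
Check: 7*-0.5556 = -3.8892 < 15 -- violated!
Step 2: Constraint must be active: 7*x = 15
x* = 15/7 = 2.1429 (rounded; the exact value 15/7 is used below)
lambda = (2*9*(15/7) + 10)/7 = 6.9388
Step 3: Compute optimal value.
f(x*) = 9*(15/7)^2 + 10*(15/7) = 62.7551


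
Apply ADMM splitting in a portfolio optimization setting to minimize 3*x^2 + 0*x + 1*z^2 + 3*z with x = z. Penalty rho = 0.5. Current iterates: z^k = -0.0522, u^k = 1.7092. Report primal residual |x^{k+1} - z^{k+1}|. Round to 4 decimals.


ADMM iteration with rho = 0.5, z^k = -0.0522, u^k = 1.7092
Step 1: x-update.
Minimize 3*x^2 + 0*x + (0.5/2)*(x + 0.0522 + 1.7092)^2
FOC: (2*3 + 0.5)*x = 0 + 0.5*(-0.0522 - 1.7092)
x^{k+1} = -0.1355
Step 2: z-update.
Minimize 1*z^2 + 3*z + (0.5/2)*(-0.1355 - z + 1.7092)^2
FOC: (2*1 + 0.5)*z = -3 + 0.5*(-0.1355 + 1.7092)
z^{k+1} = -0.8853
Step 3: u-update.
u^{k+1} = 1.7092 - 0.1355 + 0.8853 = 2.459
Step 4: Primal residual = |-0.1355 + 0.8853| = 0.7498


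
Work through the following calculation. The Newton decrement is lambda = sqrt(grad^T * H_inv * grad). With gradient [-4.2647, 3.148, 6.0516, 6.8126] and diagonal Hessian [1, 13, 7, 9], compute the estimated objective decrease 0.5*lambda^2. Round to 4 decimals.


Step 1: H is diagonal, so H^(-1) * g = [-4.2647, 0.2422, 0.8645, 0.757].
Step 2: g^T H^(-1) g = sum_i g_i^2 / H_ii
  = (-4.2647)^2/1 + (3.148)^2/13 + (6.0516)^2/7 + (6.8126)^2/9
  = 18.1877 + 0.7623 + 5.2317 + 5.1568 = 29.3385
Step 3: Objective decrease = 0.5 * g^T H^(-1) g = 14.6692


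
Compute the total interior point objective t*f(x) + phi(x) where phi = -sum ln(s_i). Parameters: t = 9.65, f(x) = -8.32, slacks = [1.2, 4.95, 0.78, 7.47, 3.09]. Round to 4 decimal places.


Step 1: Compute log-barrier.
ln values: [0.1823, 1.5994, -0.2485, 2.0109, 1.1282]
phi = -(0.1823 + 1.5994 - 0.2485 + 2.0109 + 1.1282) = -4.6723
Step 2: Compute augmented objective.
t*f(x) = 9.65*-8.32 = -80.288
Total = -80.288 - 4.6723 = -84.9603


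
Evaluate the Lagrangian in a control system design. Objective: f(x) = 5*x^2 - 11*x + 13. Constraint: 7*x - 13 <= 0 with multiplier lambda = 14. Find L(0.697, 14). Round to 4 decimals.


Step 1: Evaluate f(x).
f(0.697) = 5*0.697^2 - 11*0.697 + 13 = 7.762
Step 2: Evaluate g(x).
g(0.697) = 7*0.697 - 13 = -8.121
Step 3: Compute Lagrangian.
L = 7.762 + 14*-8.121 = -105.932


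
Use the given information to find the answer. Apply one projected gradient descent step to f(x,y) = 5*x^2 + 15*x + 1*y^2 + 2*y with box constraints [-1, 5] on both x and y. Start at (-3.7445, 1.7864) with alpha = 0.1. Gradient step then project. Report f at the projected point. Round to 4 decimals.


Step 1: Compute gradient at (-3.7445, 1.7864).
grad_x = 2*5*-3.7445 + 15 = -22.445
grad_y = 2*1*1.7864 + 2 = 5.5728
Step 2: Gradient step.
x_raw = -3.7445 - 0.1*-22.445 = -1.5
y_raw = 1.7864 - 0.1*5.5728 = 1.2291
Step 3: Project onto [-1, 5].
x_proj = clip(-1.5) = -1.0
y_proj = clip(1.2291) = 1.2291
Step 4: Evaluate f.
f(-1.0, 1.2291) = -6.031


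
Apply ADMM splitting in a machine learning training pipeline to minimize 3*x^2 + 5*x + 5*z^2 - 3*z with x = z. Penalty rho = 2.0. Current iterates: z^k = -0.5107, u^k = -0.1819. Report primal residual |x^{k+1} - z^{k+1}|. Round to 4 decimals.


ADMM iteration with rho = 2.0, z^k = -0.5107, u^k = -0.1819
Step 1: x-update.
Minimize 3*x^2 + 5*x + (2.0/2)*(x + 0.5107 - 0.1819)^2
FOC: (2*3 + 2.0)*x = -5 + 2.0*(-0.5107 + 0.1819)
x^{k+1} = -0.7072
Step 2: z-update.
Minimize 5*z^2 - 3*z + (2.0/2)*(-0.7072 - z - 0.1819)^2
FOC: (2*5 + 2.0)*z = 3 + 2.0*(-0.7072 - 0.1819)
z^{k+1} = 0.1018
Step 3: u-update.
u^{k+1} = -0.1819 - 0.7072 - 0.1018 = -0.9909
Step 4: Primal residual = |-0.7072 - 0.1018| = 0.809


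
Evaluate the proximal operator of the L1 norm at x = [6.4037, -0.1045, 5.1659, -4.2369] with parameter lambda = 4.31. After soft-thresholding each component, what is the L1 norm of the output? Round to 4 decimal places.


Soft-thresholding with lambda = 4.31:
prox(6.4037) = sign(6.4037)*max(|6.4037| - 4.31, 0) = 2.0937
prox(-0.1045) = sign(-0.1045)*max(|-0.1045| - 4.31, 0) = 0.0
prox(5.1659) = sign(5.1659)*max(|5.1659| - 4.31, 0) = 0.8559
prox(-4.2369) = sign(-4.2369)*max(|-4.2369| - 4.31, 0) = 0.0
prox(x) = [2.0937, 0.0, 0.8559, 0.0]
||prox(x)||_1 = 2.0937 + 0.0 + 0.8559 + 0.0 = 2.9496


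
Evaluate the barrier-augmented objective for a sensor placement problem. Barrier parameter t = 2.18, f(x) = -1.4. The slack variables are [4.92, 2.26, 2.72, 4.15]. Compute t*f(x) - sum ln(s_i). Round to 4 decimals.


Step 1: Compute log-barrier.
ln values: [1.5933, 0.8154, 1.0006, 1.4231]
phi = -(1.5933 + 0.8154 + 1.0006 + 1.4231) = -4.8324
Step 2: Compute augmented objective.
t*f(x) = 2.18*-1.4 = -3.052
Total = -3.052 - 4.8324 = -7.8844


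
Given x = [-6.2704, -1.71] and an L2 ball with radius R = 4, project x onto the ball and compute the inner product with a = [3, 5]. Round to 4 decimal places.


Step 1: Compute ||x|| (intermediates to 6 decimals).
||x|| = sqrt((-6.2704)^2 + (-1.71)^2) = 6.499386
Step 2: Project.
Since ||x|| > R, scale = R/||x|| = 4/6.499386 = 0.615443, proj(x) = scale * x
proj(x) = [-3.859074, -1.052408]
Step 3: Dot product.
a^T * proj(x) = 3*(-3.859074) + 5*(-1.052408) = -16.8393


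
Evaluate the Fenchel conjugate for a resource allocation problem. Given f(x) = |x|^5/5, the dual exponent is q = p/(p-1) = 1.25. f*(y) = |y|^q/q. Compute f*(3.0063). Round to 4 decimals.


The conjugate exponent q satisfies 1/p + 1/q = 1.
p = 5, so q = 5/(5 - 1) = 1.25
|y|^q = 3.0063^1.25 = 3.9586
f*(3.0063) = 3.9586 / 1.25 = 3.1669


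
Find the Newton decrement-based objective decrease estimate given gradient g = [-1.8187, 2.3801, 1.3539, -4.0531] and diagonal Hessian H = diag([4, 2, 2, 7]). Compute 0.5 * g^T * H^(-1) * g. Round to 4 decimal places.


Step 1: H is diagonal, so H^(-1) * g = [-0.4547, 1.1901, 0.677, -0.579].
Step 2: g^T H^(-1) g = sum_i g_i^2 / H_ii
  = (-1.8187)^2/4 + (2.3801)^2/2 + (1.3539)^2/2 + (-4.0531)^2/7
  = 0.8269 + 2.8324 + 0.9165 + 2.3468 = 6.9227
Step 3: Objective decrease = 0.5 * g^T H^(-1) g = 3.4613


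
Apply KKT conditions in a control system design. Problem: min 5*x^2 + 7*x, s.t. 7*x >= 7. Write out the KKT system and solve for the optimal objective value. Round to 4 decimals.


Step 1: Try lambda = 0 (constraint inactive).
x_unc = -7/(2*5) = -0.7
Check: 7*-0.7 = -4.9 < 7 -- violated!
Step 2: Constraint must be active: 7*x = 7
x* = 7/7 = 1.0
lambda = (2*5*1.0 + 7)/7 = 2.4286
Step 3: Compute optimal value.
f(x*) = 5*1.0^2 + 7*1.0 = 12.0


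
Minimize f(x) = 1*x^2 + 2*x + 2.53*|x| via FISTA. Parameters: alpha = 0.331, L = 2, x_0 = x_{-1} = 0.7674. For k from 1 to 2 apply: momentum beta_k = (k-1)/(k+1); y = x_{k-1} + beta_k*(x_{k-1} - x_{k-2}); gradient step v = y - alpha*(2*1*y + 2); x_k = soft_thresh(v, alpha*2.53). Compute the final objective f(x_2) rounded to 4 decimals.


FISTA on f(x) = 1*x^2 + 2*x + 2.53*|x|
L = 2, alpha = 0.331
Iteration 1: beta = 0.0, y = 0.7674 + 0.0*(0.7674 - 0.7674) = 0.7674
  grad(y) = 3.5348, v = y - alpha*grad = -0.4026
  prox(v) = soft_thresh(-0.4026, 0.8374) = 0.0
Iteration 2: beta = 0.3333, y = 0.0 + 0.3333*(0.0 - 0.7674) = -0.2558
  grad(y) = 1.4884, v = y - alpha*grad = -0.7485
  prox(v) = soft_thresh(-0.7485, 0.8374) = 0.0
f(x_2) = 1*0.0^2 + 2*0.0 + 2.53*|0.0| = 0.0


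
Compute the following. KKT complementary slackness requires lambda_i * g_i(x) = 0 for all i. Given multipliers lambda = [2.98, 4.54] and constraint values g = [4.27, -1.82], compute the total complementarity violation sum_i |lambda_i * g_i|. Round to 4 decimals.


KKT complementary slackness check:
lambda_1 * g_1 = 2.98 * 4.27 = 12.7246
lambda_2 * g_2 = 4.54 * -1.82 = -8.2628
Total violation = 12.7246 + 8.2628 = 20.9874


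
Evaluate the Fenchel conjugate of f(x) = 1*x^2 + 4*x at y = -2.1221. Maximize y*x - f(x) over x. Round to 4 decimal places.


f*(y) = sup_x {y*x - a*x^2 - b*x} = sup_x {(y-b)*x - a*x^2}
FOC: (y - b) - 2a*x = 0 => x* = (y - b)/(2a)
x* = (-2.1221 - 4)/(2*1) = -3.0611
f*(-2.1221) = (y-b)^2/(4a) = (-2.1221 - 4)^2/(4*1)
= 37.4801/4 = 9.37


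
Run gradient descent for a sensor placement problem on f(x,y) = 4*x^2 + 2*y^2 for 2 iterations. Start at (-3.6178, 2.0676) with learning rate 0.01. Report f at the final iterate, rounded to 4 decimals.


Gradient descent on f(x,y) = 4*x^2 + 2*y^2.
Starting point: (-3.6178, 2.0676), alpha = 0.01
Step 1: grad_x = 2*4*-3.6178 = -28.9424, grad_y = 2*2*2.0676 = 8.2704
  x_1 = -3.6178 - 0.01*-28.9424 = -3.3284
  y_1 = 2.0676 - 0.01*8.2704 = 1.9849
Step 2: grad_x = 2*4*-3.3284 = -26.627, grad_y = 2*2*1.9849 = 7.9396
  x_2 = -3.3284 - 0.01*-26.627 = -3.0621
  y_2 = 1.9849 - 0.01*7.9396 = 1.9055
f(-3.0621, 1.9055) = 4*(-3.0621)^2 + 2*1.9055^2 = 44.7678


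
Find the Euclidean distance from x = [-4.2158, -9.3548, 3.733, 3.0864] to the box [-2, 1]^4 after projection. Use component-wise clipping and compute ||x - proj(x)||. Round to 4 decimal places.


Project each component onto [-2, 1].
clip(-4.2158) = -2.0, clip(-9.3548) = -2.0, clip(3.733) = 1.0, clip(3.0864) = 1.0
Projection = [-2.0, -2.0, 1.0, 1.0]
Squared diffs: [4.9098, 54.0931, 7.4693, 4.3531]
Distance = sqrt(70.8253) = 8.4158


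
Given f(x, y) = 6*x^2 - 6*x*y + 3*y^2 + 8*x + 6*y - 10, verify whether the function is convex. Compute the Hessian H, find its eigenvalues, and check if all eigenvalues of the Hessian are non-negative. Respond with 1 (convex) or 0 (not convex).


The Hessian of f(x,y) = 6*x^2 - 6*x*y + 3*y^2 + 8*x + 6*y - 10 is:
H = [[12, -6], [-6, 6]]
Trace = 12 + 6 = 18
Determinant = 12*6 - (-6)^2 = 36
Discriminant = (18)^2 - 4*36 = 180.0
Eigenvalues: lambda_1 = 2.2918, lambda_2 = 15.7082
The function is convex.

1


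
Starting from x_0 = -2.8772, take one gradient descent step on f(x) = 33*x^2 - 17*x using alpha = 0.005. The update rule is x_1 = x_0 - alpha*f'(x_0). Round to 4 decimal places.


We compute the gradient at x_0 and apply the update.
f'(x) = 66*x - 17
f'(-2.8772) = 66*-2.8772 - 17 = -206.8952
x_1 = -2.8772 - 0.005*-206.8952 = -1.8427


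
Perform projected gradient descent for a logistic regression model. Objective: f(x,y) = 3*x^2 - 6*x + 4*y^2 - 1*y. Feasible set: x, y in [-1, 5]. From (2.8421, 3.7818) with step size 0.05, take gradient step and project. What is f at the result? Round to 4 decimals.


Step 1: Compute gradient at (2.8421, 3.7818).
grad_x = 2*3*2.8421 - 6 = 11.0526
grad_y = 2*4*3.7818 - 1 = 29.2544
Step 2: Gradient step.
x_raw = 2.8421 - 0.05*11.0526 = 2.2895
y_raw = 3.7818 - 0.05*29.2544 = 2.3191
Step 3: Project onto [-1, 5].
x_proj = clip(2.2895) = 2.2895
y_proj = clip(2.3191) = 2.3191
Step 4: Evaluate f.
f(2.2895, 2.3191) = 21.1816


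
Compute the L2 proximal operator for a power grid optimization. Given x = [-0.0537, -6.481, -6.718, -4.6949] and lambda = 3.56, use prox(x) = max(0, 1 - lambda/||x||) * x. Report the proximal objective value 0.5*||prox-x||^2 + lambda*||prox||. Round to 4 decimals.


Step 1: Compute ||x||.
||x|| = 10.4489
Step 2: Compute scaling factor.
scale = max(0, 1 - 3.56/10.4489) = 0.6593
Step 3: prox(x) = [-0.0354, -4.2729, -4.4291, -3.0953]
||prox(x)|| = 6.8889
Step 4: Proximal objective.
0.5*||prox-x||^2 = 6.3368
lambda*||prox|| = 24.5245
Total = 30.8613


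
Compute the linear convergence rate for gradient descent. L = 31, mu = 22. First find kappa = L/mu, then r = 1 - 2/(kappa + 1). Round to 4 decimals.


Step 1: Compute the condition number.
kappa = L/mu = 31/22 = 1.4091
Step 2: Compute the convergence rate.
r = 1 - 2/(kappa + 1) = 1 - 2*mu/(L + mu) = (L - mu)/(L + mu) = 9/53 = 0.1698


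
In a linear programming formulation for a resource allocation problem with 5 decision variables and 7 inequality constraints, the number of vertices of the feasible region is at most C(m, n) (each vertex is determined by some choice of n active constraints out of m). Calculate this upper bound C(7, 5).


Each vertex corresponds to some choice of n active constraints out of m, so the number of vertices is at most C(m, n) = m! / (n!(m-n)!).
m = 7, n = 5
Numerator: 7 * 6 * 5 * 4 * 3
Denominator: 5! = 120
C(7, 5) = 21


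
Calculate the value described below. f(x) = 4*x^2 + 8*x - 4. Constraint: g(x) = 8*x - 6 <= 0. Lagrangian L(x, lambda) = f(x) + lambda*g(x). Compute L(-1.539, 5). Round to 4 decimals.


Step 1: Evaluate f(x).
f(-1.539) = 4*(-1.539)^2 + 8*(-1.539) - 4 = -6.8379
Step 2: Evaluate g(x).
g(-1.539) = 8*-1.539 - 6 = -18.312
Step 3: Compute Lagrangian.
L = -6.8379 + 5*-18.312 = -98.3979


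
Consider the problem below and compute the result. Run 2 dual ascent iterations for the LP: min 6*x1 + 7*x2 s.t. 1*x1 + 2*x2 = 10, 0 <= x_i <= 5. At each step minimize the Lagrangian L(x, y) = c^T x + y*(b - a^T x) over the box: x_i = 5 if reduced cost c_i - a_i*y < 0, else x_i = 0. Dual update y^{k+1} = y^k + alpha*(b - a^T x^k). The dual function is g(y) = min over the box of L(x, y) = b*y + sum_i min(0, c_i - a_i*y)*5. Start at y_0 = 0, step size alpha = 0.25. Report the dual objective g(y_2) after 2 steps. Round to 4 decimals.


Dual ascent for LP: min 6*x1 + 7*x2, 1*x1 + 2*x2 = 10, 0 <= x_i <= 5
Step 1: y^k = 0.0, reduced costs: (6.0, 7.0)
  x^k = (0.0, 0.0), subgradient = b - a^T x = 10.0
  y^{k+1} = 0.0 + 0.25*10.0 = 2.5
Step 2: y^k = 2.5, reduced costs: (3.5, 2.0)
  x^k = (0.0, 0.0), subgradient = b - a^T x = 10.0
  y^{k+1} = 2.5 + 0.25*10.0 = 5.0
Dual objective at y_2 = 5.0: reduced costs (1.0, -3.0), box minimizer x = (0.0, 5.0)
g(y_2) = b*y + (c1 - a1*y)*x1 + (c2 - a2*y)*x2 = 10*5.0 + 1.0*0.0 + (-3.0)*5.0 = 50.0 + 0.0 - 15.0 = 35.0


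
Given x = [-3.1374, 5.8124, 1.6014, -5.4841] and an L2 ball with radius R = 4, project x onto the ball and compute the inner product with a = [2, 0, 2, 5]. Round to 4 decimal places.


Step 1: Compute ||x|| (intermediates to 6 decimals).
||x|| = sqrt((-3.1374)^2 + 5.8124^2 + 1.6014^2 + (-5.4841)^2) = 8.733104
Step 2: Project.
Since ||x|| > R, scale = R/||x|| = 4/8.733104 = 0.458027, proj(x) = scale * x
proj(x) = [-1.437014, 2.662236, 0.733484, -2.511866]
Step 3: Dot product.
a^T * proj(x) = 2*(-1.437014) + 0*2.662236 + 2*0.733484 + 5*(-2.511866) = -13.9664


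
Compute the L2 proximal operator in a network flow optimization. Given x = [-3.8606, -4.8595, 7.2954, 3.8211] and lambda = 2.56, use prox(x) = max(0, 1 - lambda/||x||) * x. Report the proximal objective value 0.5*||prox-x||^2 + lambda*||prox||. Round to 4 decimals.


Step 1: Compute ||x||.
||x|| = 10.3123
Step 2: Compute scaling factor.
scale = max(0, 1 - 2.56/10.3123) = 0.7518
Step 3: prox(x) = [-2.9022, -3.6531, 5.4843, 2.8725]
||prox(x)|| = 7.7523
Step 4: Proximal objective.
0.5*||prox-x||^2 = 3.2768
lambda*||prox|| = 19.8459
Total = 23.1226


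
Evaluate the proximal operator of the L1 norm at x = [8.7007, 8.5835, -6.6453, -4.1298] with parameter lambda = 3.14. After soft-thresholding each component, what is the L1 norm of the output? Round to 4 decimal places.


Soft-thresholding with lambda = 3.14:
prox(8.7007) = sign(8.7007)*max(|8.7007| - 3.14, 0) = 5.5607
prox(8.5835) = sign(8.5835)*max(|8.5835| - 3.14, 0) = 5.4435
prox(-6.6453) = sign(-6.6453)*max(|-6.6453| - 3.14, 0) = -3.5053
prox(-4.1298) = sign(-4.1298)*max(|-4.1298| - 3.14, 0) = -0.9898
prox(x) = [5.5607, 5.4435, -3.5053, -0.9898]
||prox(x)||_1 = 5.5607 + 5.4435 + 3.5053 + 0.9898 = 15.4993


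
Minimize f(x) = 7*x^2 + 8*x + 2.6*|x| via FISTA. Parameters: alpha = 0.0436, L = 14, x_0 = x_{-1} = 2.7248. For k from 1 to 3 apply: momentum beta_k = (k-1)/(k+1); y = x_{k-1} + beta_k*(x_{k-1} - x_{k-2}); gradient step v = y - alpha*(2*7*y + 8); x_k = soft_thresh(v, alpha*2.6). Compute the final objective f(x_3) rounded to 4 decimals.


FISTA on f(x) = 7*x^2 + 8*x + 2.6*|x|
L = 14, alpha = 0.0436
Iteration 1: beta = 0.0, y = 2.7248 + 0.0*(2.7248 - 2.7248) = 2.7248
  grad(y) = 46.1472, v = y - alpha*grad = 0.7128
  prox(v) = soft_thresh(0.7128, 0.1134) = 0.5994
Iteration 2: beta = 0.3333, y = 0.5994 + 0.3333*(0.5994 - 2.7248) = -0.109
  grad(y) = 6.4735, v = y - alpha*grad = -0.3913
  prox(v) = soft_thresh(-0.3913, 0.1134) = -0.2779
Iteration 3: beta = 0.5, y = -0.2779 + 0.5*(-0.2779 - 0.5994) = -0.7166
  grad(y) = -2.0323, v = y - alpha*grad = -0.628
  prox(v) = soft_thresh(-0.628, 0.1134) = -0.5146
f(x_3) = 7*(-0.5146)^2 + 8*(-0.5146) + 2.6*|-0.5146| = -0.9251


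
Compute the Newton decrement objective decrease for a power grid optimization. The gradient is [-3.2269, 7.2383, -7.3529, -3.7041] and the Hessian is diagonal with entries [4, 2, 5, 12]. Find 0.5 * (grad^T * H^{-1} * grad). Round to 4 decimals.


Step 1: H is diagonal, so H^(-1) * g = [-0.8067, 3.6192, -1.4706, -0.3087].
Step 2: g^T H^(-1) g = sum_i g_i^2 / H_ii
  = (-3.2269)^2/4 + (7.2383)^2/2 + (-7.3529)^2/5 + (-3.7041)^2/12
  = 2.6032 + 26.1965 + 10.813 + 1.1434 = 40.7561
Step 3: Objective decrease = 0.5 * g^T H^(-1) g = 20.3781


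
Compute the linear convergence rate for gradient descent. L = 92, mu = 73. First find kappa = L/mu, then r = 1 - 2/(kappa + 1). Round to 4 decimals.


Step 1: Compute the condition number.
kappa = L/mu = 92/73 = 1.2603
Step 2: Compute the convergence rate.
r = 1 - 2/(kappa + 1) = 1 - 2*mu/(L + mu) = (L - mu)/(L + mu) = 19/165 = 0.1152


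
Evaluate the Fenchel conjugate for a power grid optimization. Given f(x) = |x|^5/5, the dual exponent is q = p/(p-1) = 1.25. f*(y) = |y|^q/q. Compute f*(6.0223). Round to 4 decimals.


The conjugate exponent q satisfies 1/p + 1/q = 1.
p = 5, so q = 5/(5 - 1) = 1.25
|y|^q = 6.0223^1.25 = 9.4342
f*(6.0223) = 9.4342 / 1.25 = 7.5473


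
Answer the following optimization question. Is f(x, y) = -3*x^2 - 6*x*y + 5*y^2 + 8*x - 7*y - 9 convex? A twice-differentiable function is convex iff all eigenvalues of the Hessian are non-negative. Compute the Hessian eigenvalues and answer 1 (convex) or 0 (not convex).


The Hessian of f(x,y) = -3*x^2 - 6*x*y + 5*y^2 + 8*x - 7*y - 9 is:
H = [[-6, -6], [-6, 10]]
Trace = -6 + 10 = 4
Determinant = -6*10 - (-6)^2 = -96
Discriminant = (4)^2 - 4*-96 = 400.0
Eigenvalues: lambda_1 = -8.0, lambda_2 = 12.0
The function is not convex.

0


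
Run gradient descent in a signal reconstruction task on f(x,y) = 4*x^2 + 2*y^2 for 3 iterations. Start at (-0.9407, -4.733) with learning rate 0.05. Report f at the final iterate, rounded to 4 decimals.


Gradient descent on f(x,y) = 4*x^2 + 2*y^2.
Starting point: (-0.9407, -4.733), alpha = 0.05
Step 1: grad_x = 2*4*-0.9407 = -7.5256, grad_y = 2*2*-4.733 = -18.932
  x_1 = -0.9407 - 0.05*-7.5256 = -0.5644
  y_1 = -4.733 - 0.05*-18.932 = -3.7864
Step 2: grad_x = 2*4*-0.5644 = -4.5154, grad_y = 2*2*-3.7864 = -15.1456
  x_2 = -0.5644 - 0.05*-4.5154 = -0.3387
  y_2 = -3.7864 - 0.05*-15.1456 = -3.0291
Step 3: grad_x = 2*4*-0.3387 = -2.7092, grad_y = 2*2*-3.0291 = -12.1165
  x_3 = -0.3387 - 0.05*-2.7092 = -0.2032
  y_3 = -3.0291 - 0.05*-12.1165 = -2.4233
f(-0.2032, -2.4233) = 4*(-0.2032)^2 + 2*(-2.4233)^2 = 11.9099


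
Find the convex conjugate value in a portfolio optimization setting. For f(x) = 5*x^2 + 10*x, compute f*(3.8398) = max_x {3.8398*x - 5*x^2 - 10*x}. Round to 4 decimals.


f*(y) = sup_x {y*x - a*x^2 - b*x} = sup_x {(y-b)*x - a*x^2}
FOC: (y - b) - 2a*x = 0 => x* = (y - b)/(2a)
x* = (3.8398 - 10)/(2*5) = -0.616
f*(3.8398) = (y-b)^2/(4a) = (3.8398 - 10)^2/(4*5)
= 37.9481/20 = 1.8974


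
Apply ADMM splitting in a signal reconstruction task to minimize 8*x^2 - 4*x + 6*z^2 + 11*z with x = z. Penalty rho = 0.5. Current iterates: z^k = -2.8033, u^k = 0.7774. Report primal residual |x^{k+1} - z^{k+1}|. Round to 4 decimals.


ADMM iteration with rho = 0.5, z^k = -2.8033, u^k = 0.7774
Step 1: x-update.
Minimize 8*x^2 - 4*x + (0.5/2)*(x + 2.8033 + 0.7774)^2
FOC: (2*8 + 0.5)*x = 4 + 0.5*(-2.8033 - 0.7774)
x^{k+1} = 0.1339
Step 2: z-update.
Minimize 6*z^2 + 11*z + (0.5/2)*(0.1339 - z + 0.7774)^2
FOC: (2*6 + 0.5)*z = -11 + 0.5*(0.1339 + 0.7774)
z^{k+1} = -0.8435
Step 3: u-update.
u^{k+1} = 0.7774 + 0.1339 + 0.8435 = 1.7549
Step 4: Primal residual = |0.1339 + 0.8435| = 0.9775


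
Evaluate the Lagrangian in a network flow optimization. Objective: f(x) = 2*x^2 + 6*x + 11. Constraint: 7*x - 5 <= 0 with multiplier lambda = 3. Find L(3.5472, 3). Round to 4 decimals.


Step 1: Evaluate f(x).
f(3.5472) = 2*3.5472^2 + 6*3.5472 + 11 = 57.4485
Step 2: Evaluate g(x).
g(3.5472) = 7*3.5472 - 5 = 19.8304
Step 3: Compute Lagrangian.
L = 57.4485 + 3*19.8304 = 116.9397


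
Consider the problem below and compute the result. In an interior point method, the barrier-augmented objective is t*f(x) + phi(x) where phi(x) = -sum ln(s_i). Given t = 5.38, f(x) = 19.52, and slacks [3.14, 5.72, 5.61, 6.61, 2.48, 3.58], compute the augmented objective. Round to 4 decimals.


Step 1: Compute log-barrier.
ln values: [1.1442, 1.744, 1.7246, 1.8886, 0.9083, 1.2754]
phi = -(1.1442 + 1.744 + 1.7246 + 1.8886 + 0.9083 + 1.2754) = -8.6849
Step 2: Compute augmented objective.
t*f(x) = 5.38*19.52 = 105.0176
Total = 105.0176 - 8.6849 = 96.3327


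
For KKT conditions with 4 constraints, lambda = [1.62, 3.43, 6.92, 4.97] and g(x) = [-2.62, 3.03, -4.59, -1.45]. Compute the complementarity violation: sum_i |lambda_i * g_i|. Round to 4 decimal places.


KKT complementary slackness check:
lambda_1 * g_1 = 1.62 * -2.62 = -4.2444
lambda_2 * g_2 = 3.43 * 3.03 = 10.3929
lambda_3 * g_3 = 6.92 * -4.59 = -31.7628
lambda_4 * g_4 = 4.97 * -1.45 = -7.2065
Total violation = 4.2444 + 10.3929 + 31.7628 + 7.2065 = 53.6066


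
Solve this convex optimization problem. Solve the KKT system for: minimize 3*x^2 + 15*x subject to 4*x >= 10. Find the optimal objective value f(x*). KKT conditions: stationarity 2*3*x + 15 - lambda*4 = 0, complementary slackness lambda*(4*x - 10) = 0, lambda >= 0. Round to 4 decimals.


Step 1: Try lambda = 0 (constraint inactive).
x_unc = -15/(2*3) = -2.5
Check: 4*-2.5 = -10.0 < 10 -- violated!
Step 2: Constraint must be active: 4*x = 10
x* = 10/4 = 2.5
lambda = (2*3*2.5 + 15)/4 = 7.5
Step 3: Compute optimal value.
f(x*) = 3*2.5^2 + 15*2.5 = 56.25


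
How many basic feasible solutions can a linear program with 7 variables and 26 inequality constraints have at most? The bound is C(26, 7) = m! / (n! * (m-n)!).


Each vertex corresponds to some choice of n active constraints out of m, so the number of vertices is at most C(m, n) = m! / (n!(m-n)!).
m = 26, n = 7
Numerator: 26 * 25 * 24 * 23 * 22 * 21 * 20
Denominator: 7! = 5040
C(26, 7) = 657800


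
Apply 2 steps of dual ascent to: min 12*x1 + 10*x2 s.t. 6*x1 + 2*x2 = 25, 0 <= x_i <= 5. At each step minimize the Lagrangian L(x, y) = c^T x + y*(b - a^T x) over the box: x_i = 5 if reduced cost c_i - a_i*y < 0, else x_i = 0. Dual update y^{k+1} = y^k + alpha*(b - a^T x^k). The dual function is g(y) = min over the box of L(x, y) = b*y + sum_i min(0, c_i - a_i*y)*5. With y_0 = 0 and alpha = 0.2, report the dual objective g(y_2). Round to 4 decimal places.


Dual ascent for LP: min 12*x1 + 10*x2, 6*x1 + 2*x2 = 25, 0 <= x_i <= 5
Step 1: y^k = 0.0, reduced costs: (12.0, 10.0)
  x^k = (0.0, 0.0), subgradient = b - a^T x = 25.0
  y^{k+1} = 0.0 + 0.2*25.0 = 5.0
Step 2: y^k = 5.0, reduced costs: (-18.0, 0.0)
  x^k = (5.0, 0.0), subgradient = b - a^T x = -5.0
  y^{k+1} = 5.0 + 0.2*-5.0 = 4.0
Dual objective at y_2 = 4.0: reduced costs (-12.0, 2.0), box minimizer x = (5.0, 0.0)
g(y_2) = b*y + (c1 - a1*y)*x1 + (c2 - a2*y)*x2 = 25*4.0 + (-12.0)*5.0 + 2.0*0.0 = 100.0 - 60.0 + 0.0 = 40.0


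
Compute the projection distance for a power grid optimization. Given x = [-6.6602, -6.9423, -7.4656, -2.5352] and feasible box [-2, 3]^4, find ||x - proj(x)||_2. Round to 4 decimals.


Project each component onto [-2, 3].
clip(-6.6602) = -2.0, clip(-6.9423) = -2.0, clip(-7.4656) = -2.0, clip(-2.5352) = -2.0
Projection = [-2.0, -2.0, -2.0, -2.0]
Squared diffs: [21.7175, 24.4263, 29.8728, 0.2864]
Distance = sqrt(76.303) = 8.7352


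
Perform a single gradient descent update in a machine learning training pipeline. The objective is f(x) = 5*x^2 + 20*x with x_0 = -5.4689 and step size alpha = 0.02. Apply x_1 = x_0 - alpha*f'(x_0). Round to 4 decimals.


We compute the gradient at x_0 and apply the update.
f'(x) = 10*x + 20
f'(-5.4689) = 10*-5.4689 + 20 = -34.689
x_1 = -5.4689 - 0.02*-34.689 = -4.7751


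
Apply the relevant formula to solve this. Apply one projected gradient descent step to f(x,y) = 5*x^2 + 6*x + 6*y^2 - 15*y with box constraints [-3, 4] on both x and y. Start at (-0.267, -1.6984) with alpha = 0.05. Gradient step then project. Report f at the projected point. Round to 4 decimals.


Step 1: Compute gradient at (-0.267, -1.6984).
grad_x = 2*5*-0.267 + 6 = 3.33
grad_y = 2*6*-1.6984 - 15 = -35.3808
Step 2: Gradient step.
x_raw = -0.267 - 0.05*3.33 = -0.4335
y_raw = -1.6984 - 0.05*-35.3808 = 0.0706
Step 3: Project onto [-3, 4].
x_proj = clip(-0.4335) = -0.4335
y_proj = clip(0.0706) = 0.0706
Step 4: Evaluate f.
f(-0.4335, 0.0706) = -2.691
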